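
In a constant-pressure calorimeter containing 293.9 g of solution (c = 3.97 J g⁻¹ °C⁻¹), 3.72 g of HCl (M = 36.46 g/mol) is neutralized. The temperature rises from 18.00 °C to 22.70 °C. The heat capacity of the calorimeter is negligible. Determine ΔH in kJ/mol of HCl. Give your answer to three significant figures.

ΔH = -53.7 kJ/mol

|ΔT| = |22.70 − 18.00| = 4.70 °C
|q_surr| = (293.9 × 3.97) × 4.70 = 1166.783 × 4.70 = 5483.9 J
n(HCl) = 3.72 / 36.46 = 0.10203 mol
Temperature rose, so q_rxn = −|q_surr| = -5.4839 kJ
ΔH = q_rxn / n = -53.748 kJ/mol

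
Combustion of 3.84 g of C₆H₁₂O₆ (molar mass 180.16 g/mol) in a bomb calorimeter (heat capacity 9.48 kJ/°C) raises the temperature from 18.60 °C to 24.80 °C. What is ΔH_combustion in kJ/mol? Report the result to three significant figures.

ΔH = -2760 kJ/mol

ΔT = 24.80 − 18.60 = 6.20 °C
q_cal = C_cal × ΔT = 9.48 × 6.20 = 58.776 kJ
n = 3.84 / 180.16 = 0.02131 mol
q_rxn = −q_cal = -58.776 kJ
ΔH = -58.776 / 0.02131 = -2758 kJ/mol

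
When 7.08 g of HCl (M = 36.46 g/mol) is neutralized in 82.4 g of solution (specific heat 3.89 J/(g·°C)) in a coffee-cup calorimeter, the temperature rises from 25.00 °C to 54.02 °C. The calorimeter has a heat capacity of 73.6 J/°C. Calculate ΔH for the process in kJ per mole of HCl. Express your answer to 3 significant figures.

ΔH = -58.9 kJ/mol

|ΔT| = |54.02 − 25.00| = 29.02 °C
|q_surr| = (82.4 × 3.89 + 73.6) × 29.02 = 394.136 × 29.02 = 11440 J
n(HCl) = 7.08 / 36.46 = 0.1942 mol
Temperature rose, so q_rxn = −|q_surr| = -11.44 kJ
ΔH = q_rxn / n = -58.91 kJ/mol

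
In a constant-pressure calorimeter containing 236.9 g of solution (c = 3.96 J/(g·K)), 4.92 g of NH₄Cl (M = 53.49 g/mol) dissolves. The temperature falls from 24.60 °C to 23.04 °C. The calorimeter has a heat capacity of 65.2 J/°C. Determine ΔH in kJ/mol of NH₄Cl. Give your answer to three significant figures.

ΔH = 17.0 kJ/mol

|ΔT| = |23.04 − 24.60| = 1.56 °C
|q_surr| = (236.9 × 3.96 + 65.2) × 1.56 = 1003.324 × 1.56 = 1565 J
n(NH₄Cl) = 4.92 / 53.49 = 0.09198 mol
Temperature fell, so q_rxn = +|q_surr| = 1.565 kJ
ΔH = q_rxn / n = 17.01 kJ/mol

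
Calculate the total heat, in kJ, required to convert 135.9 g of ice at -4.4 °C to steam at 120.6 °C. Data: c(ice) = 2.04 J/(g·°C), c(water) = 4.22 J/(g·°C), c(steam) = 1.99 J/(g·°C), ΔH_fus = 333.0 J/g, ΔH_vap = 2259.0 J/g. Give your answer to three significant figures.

q1 (heat ice -4.4→0.0 °C): 135.9 × 2.04 × 4.4 = 1220 J
q2 (melt at 0 °C): 135.9 × 333.0 = 45255 J
q3 (heat water 0.0→100.0 °C): 135.9 × 4.22 × 100.0 = 57350 J
q4 (vaporize at 100 °C): 135.9 × 2259.0 = 306998 J
q5 (heat steam 100.0→120.6 °C): 135.9 × 1.99 × 20.6 = 5571 J
Total: 1220 + 45255 + 57350 + 306998 + 5571 = 416394 J = 416 kJ

q = 416 kJ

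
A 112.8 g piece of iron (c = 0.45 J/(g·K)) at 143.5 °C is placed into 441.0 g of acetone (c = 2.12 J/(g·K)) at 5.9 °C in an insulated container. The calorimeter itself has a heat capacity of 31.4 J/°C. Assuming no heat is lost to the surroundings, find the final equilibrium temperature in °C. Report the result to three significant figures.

T_f = 12.8 °C

Heat lost by iron = heat gained by acetone + calorimeter.
(112.8)(0.45)(143.5 − T) = [(441.0)(2.12) + 31.4](T − 5.9)
50.76 (143.5 − T) = 966.32 (T − 5.9)
7284.1 − 50.76 T = 966.32 T − 5701.3
12985.4 = 1017.08 T
T = 12.77 °C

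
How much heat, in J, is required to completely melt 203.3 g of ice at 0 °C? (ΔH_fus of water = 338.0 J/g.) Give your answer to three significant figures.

q = m × ΔH_fus = 203.3 × 338.0 = 68720 J

q = 68700 J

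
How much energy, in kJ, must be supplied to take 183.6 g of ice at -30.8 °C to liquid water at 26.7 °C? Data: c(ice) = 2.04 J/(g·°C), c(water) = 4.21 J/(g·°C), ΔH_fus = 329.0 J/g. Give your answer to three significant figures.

q1 (heat ice -30.8→0.0 °C): 183.6 × 2.04 × 30.8 = 11536 J
q2 (melt at 0 °C): 183.6 × 329.0 = 60404 J
q3 (heat water 0.0→26.7 °C): 183.6 × 4.21 × 26.7 = 20638 J
Total: 11536 + 60404 + 20638 = 92578 J = 92.6 kJ

q = 92.6 kJ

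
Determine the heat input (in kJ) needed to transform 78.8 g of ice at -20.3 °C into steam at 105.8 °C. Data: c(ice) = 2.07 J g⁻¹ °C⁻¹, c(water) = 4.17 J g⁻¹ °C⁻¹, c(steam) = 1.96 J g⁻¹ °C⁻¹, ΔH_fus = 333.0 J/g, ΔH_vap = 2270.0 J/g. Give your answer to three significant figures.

q1 (heat ice -20.3→0.0 °C): 78.8 × 2.07 × 20.3 = 3311 J
q2 (melt at 0 °C): 78.8 × 333.0 = 26240 J
q3 (heat water 0.0→100.0 °C): 78.8 × 4.17 × 100.0 = 32860 J
q4 (vaporize at 100 °C): 78.8 × 2270.0 = 178876 J
q5 (heat steam 100.0→105.8 °C): 78.8 × 1.96 × 5.8 = 896 J
Total: 3311 + 26240 + 32860 + 178876 + 896 = 242183 J = 242 kJ

q = 242 kJ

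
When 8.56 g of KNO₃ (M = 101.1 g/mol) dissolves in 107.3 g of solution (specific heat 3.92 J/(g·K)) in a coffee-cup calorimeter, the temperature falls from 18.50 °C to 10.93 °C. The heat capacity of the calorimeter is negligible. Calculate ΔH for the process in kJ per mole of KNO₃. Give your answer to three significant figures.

ΔH = 37.6 kJ/mol

|ΔT| = |10.93 − 18.50| = 7.57 °C
|q_surr| = (107.3 × 3.92) × 7.57 = 420.616 × 7.57 = 3184 J
n(KNO₃) = 8.56 / 101.1 = 0.08467 mol
Temperature fell, so q_rxn = +|q_surr| = 3.184 kJ
ΔH = q_rxn / n = 37.60 kJ/mol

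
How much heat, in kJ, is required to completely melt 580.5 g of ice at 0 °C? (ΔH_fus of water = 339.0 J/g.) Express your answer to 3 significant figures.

q = m × ΔH_fus = 580.5 × 339.0 = 196800 J = 197 kJ

q = 197 kJ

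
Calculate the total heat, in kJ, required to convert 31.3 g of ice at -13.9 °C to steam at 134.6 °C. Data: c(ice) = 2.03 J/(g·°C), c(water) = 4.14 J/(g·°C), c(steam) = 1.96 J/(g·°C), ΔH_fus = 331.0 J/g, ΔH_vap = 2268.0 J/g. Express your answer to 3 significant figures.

q1 (heat ice -13.9→0.0 °C): 31.3 × 2.03 × 13.9 = 883 J
q2 (melt at 0 °C): 31.3 × 331.0 = 10360 J
q3 (heat water 0.0→100.0 °C): 31.3 × 4.14 × 100.0 = 12958 J
q4 (vaporize at 100 °C): 31.3 × 2268.0 = 70988 J
q5 (heat steam 100.0→134.6 °C): 31.3 × 1.96 × 34.6 = 2123 J
Total: 883 + 10360 + 12958 + 70988 + 2123 = 97312 J = 97.3 kJ

q = 97.3 kJ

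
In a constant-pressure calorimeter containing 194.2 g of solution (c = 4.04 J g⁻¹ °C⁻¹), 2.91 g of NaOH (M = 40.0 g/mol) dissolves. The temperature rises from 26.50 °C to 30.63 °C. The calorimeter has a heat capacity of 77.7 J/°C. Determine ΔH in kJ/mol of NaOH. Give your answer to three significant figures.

|ΔT| = |30.63 − 26.50| = 4.13 °C
|q_surr| = (194.2 × 4.04 + 77.7) × 4.13 = 862.268 × 4.13 = 3561.2 J
n(NaOH) = 2.91 / 40.0 = 0.072750 mol
Temperature rose, so q_rxn = −|q_surr| = -3.5612 kJ
ΔH = q_rxn / n = -48.95 kJ/mol

ΔH = -49.0 kJ/mol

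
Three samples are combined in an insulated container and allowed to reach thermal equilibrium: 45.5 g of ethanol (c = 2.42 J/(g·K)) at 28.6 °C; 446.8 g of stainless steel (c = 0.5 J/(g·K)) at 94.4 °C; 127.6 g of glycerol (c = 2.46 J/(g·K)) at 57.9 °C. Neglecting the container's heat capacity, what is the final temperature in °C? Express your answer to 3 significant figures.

T_f = 65.5 °C

Σ mᵢcᵢ(T − Tᵢ) = 0  ⇒  T = Σ mᵢcᵢTᵢ / Σ mᵢcᵢ
Σ mᵢcᵢ = 45.5×2.42 + 446.8×0.5 + 127.6×2.46 = 647.406
Σ mᵢcᵢTᵢ = 110.11×28.6 + 223.4×94.4 + 313.896×57.9 = 42413
T = 42413 / 647.406 = 65.51 °C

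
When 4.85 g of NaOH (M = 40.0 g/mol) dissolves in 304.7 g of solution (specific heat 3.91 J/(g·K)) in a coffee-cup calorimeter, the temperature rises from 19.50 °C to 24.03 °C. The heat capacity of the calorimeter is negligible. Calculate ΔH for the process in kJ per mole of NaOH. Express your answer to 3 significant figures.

ΔH = -44.5 kJ/mol

|ΔT| = |24.03 − 19.50| = 4.53 °C
|q_surr| = (304.7 × 3.91) × 4.53 = 1191.377 × 4.53 = 5397 J
n(NaOH) = 4.85 / 40.0 = 0.1213 mol
Temperature rose, so q_rxn = −|q_surr| = -5.397 kJ
ΔH = q_rxn / n = -44.49 kJ/mol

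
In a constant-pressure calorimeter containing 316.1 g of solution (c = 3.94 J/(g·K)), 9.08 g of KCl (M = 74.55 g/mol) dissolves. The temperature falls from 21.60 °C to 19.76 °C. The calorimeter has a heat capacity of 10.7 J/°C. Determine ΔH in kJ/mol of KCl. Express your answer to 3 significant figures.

ΔH = 19.0 kJ/mol

|ΔT| = |19.76 − 21.60| = 1.84 °C
|q_surr| = (316.1 × 3.94 + 10.7) × 1.84 = 1256.134 × 1.84 = 2311 J
n(KCl) = 9.08 / 74.55 = 0.1218 mol
Temperature fell, so q_rxn = +|q_surr| = 2.311 kJ
ΔH = q_rxn / n = 18.97 kJ/mol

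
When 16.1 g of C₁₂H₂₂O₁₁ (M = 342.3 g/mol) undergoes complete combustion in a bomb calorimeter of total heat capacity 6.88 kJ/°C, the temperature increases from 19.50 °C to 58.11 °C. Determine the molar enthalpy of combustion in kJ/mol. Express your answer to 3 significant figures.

ΔH = -5650 kJ/mol

ΔT = 58.11 − 19.50 = 38.61 °C
q_cal = C_cal × ΔT = 6.88 × 38.61 = 265.6368 kJ
n = 16.1 / 342.3 = 0.04703 mol
q_rxn = −q_cal = -265.6368 kJ
ΔH = -265.6368 / 0.04703 = -5648 kJ/mol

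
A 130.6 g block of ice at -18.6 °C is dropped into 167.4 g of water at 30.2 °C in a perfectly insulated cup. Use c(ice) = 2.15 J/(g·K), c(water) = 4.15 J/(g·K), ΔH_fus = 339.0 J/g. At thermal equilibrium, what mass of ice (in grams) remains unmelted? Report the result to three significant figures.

m_ice remaining = 84.1 g

Heat to warm all ice to 0 °C: 130.6×2.15×18.6 = 5222.7 J
Heat released by water cooling to 0 °C: 167.4×4.15×30.2 = 20980 J
20980 J < 5222.7 + 130.6×339.0 = 49496.1 J, so not all ice melts; final T = 0 °C.
Heat left for melting: 20980 − 5222.7 = 15757.3 J
Mass melted = 15757.3 / 339.0 = 46.48 g
Ice remaining = 130.6 − 46.48 = 84.12 g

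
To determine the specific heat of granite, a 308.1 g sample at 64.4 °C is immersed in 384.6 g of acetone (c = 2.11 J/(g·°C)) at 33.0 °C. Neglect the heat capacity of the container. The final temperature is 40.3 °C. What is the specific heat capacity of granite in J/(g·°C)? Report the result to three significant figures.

q_gained = (384.6 × 2.11) × (40.3 − 33.0) = 5924 J
q_lost = 308.1 × c × (64.4 − 40.3) = 7425.21 c
Set equal: c = 5924 / 7425.21 = 0.798 J/(g·°C)

c = 0.798 J/(g·°C)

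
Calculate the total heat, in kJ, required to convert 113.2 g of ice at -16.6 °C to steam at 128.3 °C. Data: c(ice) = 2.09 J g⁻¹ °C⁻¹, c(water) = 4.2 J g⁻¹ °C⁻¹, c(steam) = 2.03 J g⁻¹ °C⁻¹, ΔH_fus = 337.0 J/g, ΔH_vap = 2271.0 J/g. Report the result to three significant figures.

q1 (heat ice -16.6→0.0 °C): 113.2 × 2.09 × 16.6 = 3927 J
q2 (melt at 0 °C): 113.2 × 337.0 = 38148 J
q3 (heat water 0.0→100.0 °C): 113.2 × 4.2 × 100.0 = 47544 J
q4 (vaporize at 100 °C): 113.2 × 2271.0 = 257077 J
q5 (heat steam 100.0→128.3 °C): 113.2 × 2.03 × 28.3 = 6503 J
Total: 3927 + 38148 + 47544 + 257077 + 6503 = 353199 J = 353 kJ

q = 353 kJ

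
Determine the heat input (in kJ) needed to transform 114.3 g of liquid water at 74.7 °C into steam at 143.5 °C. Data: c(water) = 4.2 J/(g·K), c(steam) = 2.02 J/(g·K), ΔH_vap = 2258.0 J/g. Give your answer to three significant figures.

q = 280 kJ

q1 (heat water 74.7→100.0 °C): 114.3 × 4.2 × 25.3 = 12146 J
q2 (vaporize at 100 °C): 114.3 × 2258.0 = 258089 J
q3 (heat steam 100.0→143.5 °C): 114.3 × 2.02 × 43.5 = 10044 J
Total: 12146 + 258089 + 10044 = 280279 J = 280 kJ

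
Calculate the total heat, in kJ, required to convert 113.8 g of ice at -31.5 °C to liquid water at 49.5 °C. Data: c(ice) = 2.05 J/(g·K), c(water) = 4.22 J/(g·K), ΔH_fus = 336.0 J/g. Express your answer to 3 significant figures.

q1 (heat ice -31.5→0.0 °C): 113.8 × 2.05 × 31.5 = 7349 J
q2 (melt at 0 °C): 113.8 × 336.0 = 38237 J
q3 (heat water 0.0→49.5 °C): 113.8 × 4.22 × 49.5 = 23772 J
Total: 7349 + 38237 + 23772 = 69358 J = 69.4 kJ

q = 69.4 kJ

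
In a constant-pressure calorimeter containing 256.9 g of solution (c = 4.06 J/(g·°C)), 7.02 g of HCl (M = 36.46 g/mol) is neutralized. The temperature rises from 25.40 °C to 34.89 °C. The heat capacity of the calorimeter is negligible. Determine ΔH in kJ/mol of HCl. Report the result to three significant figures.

|ΔT| = |34.89 − 25.40| = 9.49 °C
|q_surr| = (256.9 × 4.06) × 9.49 = 1043.014 × 9.49 = 9898 J
n(HCl) = 7.02 / 36.46 = 0.1925 mol
Temperature rose, so q_rxn = −|q_surr| = -9.898 kJ
ΔH = q_rxn / n = -51.42 kJ/mol

ΔH = -51.4 kJ/mol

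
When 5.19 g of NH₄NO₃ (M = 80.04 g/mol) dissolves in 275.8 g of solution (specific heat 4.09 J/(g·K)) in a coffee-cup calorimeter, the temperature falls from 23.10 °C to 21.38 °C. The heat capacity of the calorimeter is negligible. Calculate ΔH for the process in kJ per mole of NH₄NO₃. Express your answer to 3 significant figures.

ΔH = 29.9 kJ/mol

|ΔT| = |21.38 − 23.10| = 1.72 °C
|q_surr| = (275.8 × 4.09) × 1.72 = 1128.022 × 1.72 = 1940 J
n(NH₄NO₃) = 5.19 / 80.04 = 0.06484 mol
Temperature fell, so q_rxn = +|q_surr| = 1.940 kJ
ΔH = q_rxn / n = 29.92 kJ/mol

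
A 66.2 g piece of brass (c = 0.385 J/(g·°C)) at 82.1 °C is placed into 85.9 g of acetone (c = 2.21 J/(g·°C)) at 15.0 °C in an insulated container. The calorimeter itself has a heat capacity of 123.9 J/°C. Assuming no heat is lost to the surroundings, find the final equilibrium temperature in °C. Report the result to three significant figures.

Heat lost by brass = heat gained by acetone + calorimeter.
(66.2)(0.385)(82.1 − T) = [(85.9)(2.21) + 123.9](T − 15.0)
25.487 (82.1 − T) = 313.739 (T − 15.0)
2092.5 − 25.487 T = 313.739 T − 4706.1
6798.6 = 339.226 T
T = 20.04 °C

T_f = 20.0 °C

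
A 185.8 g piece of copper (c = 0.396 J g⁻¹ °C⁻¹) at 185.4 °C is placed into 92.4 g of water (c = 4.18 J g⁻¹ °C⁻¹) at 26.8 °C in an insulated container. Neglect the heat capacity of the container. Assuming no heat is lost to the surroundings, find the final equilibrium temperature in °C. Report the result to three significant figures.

Heat lost by copper = heat gained by water.
(185.8)(0.396)(185.4 − T) = (92.4)(4.18)(T − 26.8)
73.5768 (185.4 − T) = 386.232 (T − 26.8)
13641 − 73.5768 T = 386.232 T − 10351
23992 = 459.8088 T
T = 52.18 °C

T_f = 52.2 °C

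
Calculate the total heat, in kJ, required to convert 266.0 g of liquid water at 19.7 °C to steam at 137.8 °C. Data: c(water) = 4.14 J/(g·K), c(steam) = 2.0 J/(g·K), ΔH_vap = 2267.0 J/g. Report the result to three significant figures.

q = 712 kJ

q1 (heat water 19.7→100.0 °C): 266.0 × 4.14 × 80.3 = 88430 J
q2 (vaporize at 100 °C): 266.0 × 2267.0 = 603022 J
q3 (heat steam 100.0→137.8 °C): 266.0 × 2.0 × 37.8 = 20110 J
Total: 88430 + 603022 + 20110 = 711562 J = 712 kJ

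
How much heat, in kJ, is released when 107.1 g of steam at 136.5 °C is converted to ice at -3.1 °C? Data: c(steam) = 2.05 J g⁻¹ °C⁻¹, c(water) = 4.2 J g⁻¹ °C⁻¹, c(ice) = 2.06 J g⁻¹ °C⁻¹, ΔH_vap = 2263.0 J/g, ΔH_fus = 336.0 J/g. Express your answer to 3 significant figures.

q = 332 kJ

q1 (cool steam 136.5→100 °C): 107.1 × 2.05 × 36.5 = 8014 J
q2 (condense at 100 °C): 107.1 × 2263.0 = 242367 J
q3 (cool water 100→0 °C): 107.1 × 4.2 × 100.0 = 44982 J
q4 (freeze at 0 °C): 107.1 × 336.0 = 35986 J
q5 (cool ice 0→-3.1 °C): 107.1 × 2.06 × 3.1 = 684 J
Total: 8014 + 242367 + 44982 + 35986 + 684 = 332033 J = 332 kJ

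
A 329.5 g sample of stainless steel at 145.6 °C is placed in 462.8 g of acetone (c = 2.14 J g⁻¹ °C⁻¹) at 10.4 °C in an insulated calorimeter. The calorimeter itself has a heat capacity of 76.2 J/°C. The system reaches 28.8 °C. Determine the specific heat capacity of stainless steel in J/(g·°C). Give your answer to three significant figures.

c = 0.510 J/(g·°C)

q_gained = (462.8 × 2.14 + 76.2) × (28.8 − 10.4) = 19630 J
q_lost = 329.5 × c × (145.6 − 28.8) = 38485.6 c
Set equal: c = 19630 / 38485.6 = 0.510 J/(g·°C)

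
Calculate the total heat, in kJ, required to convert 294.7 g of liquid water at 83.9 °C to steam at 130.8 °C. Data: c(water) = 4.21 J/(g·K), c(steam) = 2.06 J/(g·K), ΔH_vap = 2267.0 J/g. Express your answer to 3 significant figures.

q1 (heat water 83.9→100.0 °C): 294.7 × 4.21 × 16.1 = 19975 J
q2 (vaporize at 100 °C): 294.7 × 2267.0 = 668085 J
q3 (heat steam 100.0→130.8 °C): 294.7 × 2.06 × 30.8 = 18698 J
Total: 19975 + 668085 + 18698 = 706758 J = 707 kJ

q = 707 kJ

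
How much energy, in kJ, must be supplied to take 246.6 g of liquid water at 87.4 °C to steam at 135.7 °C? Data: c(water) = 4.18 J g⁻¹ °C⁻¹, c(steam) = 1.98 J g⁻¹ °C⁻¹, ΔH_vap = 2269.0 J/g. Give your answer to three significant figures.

q1 (heat water 87.4→100.0 °C): 246.6 × 4.18 × 12.6 = 12988 J
q2 (vaporize at 100 °C): 246.6 × 2269.0 = 559535 J
q3 (heat steam 100.0→135.7 °C): 246.6 × 1.98 × 35.7 = 17431 J
Total: 12988 + 559535 + 17431 = 589954 J = 590 kJ

q = 590 kJ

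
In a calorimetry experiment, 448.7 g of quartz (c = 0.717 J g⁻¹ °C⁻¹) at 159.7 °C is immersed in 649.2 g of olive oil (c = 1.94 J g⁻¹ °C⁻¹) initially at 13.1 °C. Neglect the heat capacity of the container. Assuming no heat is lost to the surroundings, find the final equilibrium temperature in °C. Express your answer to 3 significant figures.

Heat lost by quartz = heat gained by olive oil.
(448.7)(0.717)(159.7 − T) = (649.2)(1.94)(T − 13.1)
321.7179 (159.7 − T) = 1259.448 (T − 13.1)
51378 − 321.7179 T = 1259.448 T − 16499
67877 = 1581.1659 T
T = 42.93 °C

T_f = 42.9 °C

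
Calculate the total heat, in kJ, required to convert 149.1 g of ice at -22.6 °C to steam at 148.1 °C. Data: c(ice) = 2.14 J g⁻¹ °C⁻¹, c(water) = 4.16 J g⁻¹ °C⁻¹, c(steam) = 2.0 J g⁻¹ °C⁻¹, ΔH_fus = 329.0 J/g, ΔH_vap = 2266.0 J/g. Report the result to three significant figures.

q = 470 kJ

q1 (heat ice -22.6→0.0 °C): 149.1 × 2.14 × 22.6 = 7211 J
q2 (melt at 0 °C): 149.1 × 329.0 = 49054 J
q3 (heat water 0.0→100.0 °C): 149.1 × 4.16 × 100.0 = 62026 J
q4 (vaporize at 100 °C): 149.1 × 2266.0 = 337861 J
q5 (heat steam 100.0→148.1 °C): 149.1 × 2.0 × 48.1 = 14343 J
Total: 7211 + 49054 + 62026 + 337861 + 14343 = 470495 J = 470 kJ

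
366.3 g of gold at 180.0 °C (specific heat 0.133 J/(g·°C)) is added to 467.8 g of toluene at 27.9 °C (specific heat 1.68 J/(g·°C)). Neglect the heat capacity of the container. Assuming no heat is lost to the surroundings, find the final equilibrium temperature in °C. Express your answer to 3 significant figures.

Heat lost by gold = heat gained by toluene.
(366.3)(0.133)(180.0 − T) = (467.8)(1.68)(T − 27.9)
48.7179 (180.0 − T) = 785.904 (T − 27.9)
8769.2 − 48.7179 T = 785.904 T − 21927
30696.2 = 834.6219 T
T = 36.78 °C

T_f = 36.8 °C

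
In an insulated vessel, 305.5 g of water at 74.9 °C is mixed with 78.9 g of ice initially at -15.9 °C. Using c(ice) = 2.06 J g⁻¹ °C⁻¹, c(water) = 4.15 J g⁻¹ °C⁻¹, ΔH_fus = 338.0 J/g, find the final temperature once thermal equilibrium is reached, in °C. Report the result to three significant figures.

Heat to bring ice to 0 °C and melt it: q₁ = 78.9×2.06×15.9 + 78.9×338.0 = 29252 J
Heat the water can supply cooling to 0 °C: 305.5×4.15×74.9 = 94960.1 J > q₁, so all ice melts.
Energy balance: 305.5×4.15×(74.9 − T) = 29252 + 78.9×4.15×(T − 0)
1267.825(74.9 − T) = 29252 + 327.435 T
94960.1 − 29252 = 1595.260 T
T = 65708.1 / 1595.260 = 41.19 °C

T_f = 41.2 °C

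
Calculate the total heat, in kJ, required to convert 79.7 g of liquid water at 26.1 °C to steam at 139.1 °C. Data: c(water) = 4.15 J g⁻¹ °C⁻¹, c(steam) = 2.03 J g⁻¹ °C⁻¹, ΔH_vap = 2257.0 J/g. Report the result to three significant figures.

q1 (heat water 26.1→100.0 °C): 79.7 × 4.15 × 73.9 = 24443 J
q2 (vaporize at 100 °C): 79.7 × 2257.0 = 179883 J
q3 (heat steam 100.0→139.1 °C): 79.7 × 2.03 × 39.1 = 6326 J
Total: 24443 + 179883 + 6326 = 210652 J = 211 kJ

q = 211 kJ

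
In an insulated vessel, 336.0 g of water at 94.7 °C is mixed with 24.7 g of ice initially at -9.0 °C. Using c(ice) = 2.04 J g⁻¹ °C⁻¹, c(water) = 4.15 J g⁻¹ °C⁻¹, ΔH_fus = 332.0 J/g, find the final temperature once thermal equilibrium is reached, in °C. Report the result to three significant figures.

Heat to bring ice to 0 °C and melt it: q₁ = 24.7×2.04×9.0 + 24.7×332.0 = 8653.9 J
Heat the water can supply cooling to 0 °C: 336.0×4.15×94.7 = 132050 J > q₁, so all ice melts.
Energy balance: 336.0×4.15×(94.7 − T) = 8653.9 + 24.7×4.15×(T − 0)
1394.4(94.7 − T) = 8653.9 + 102.505 T
132050 − 8653.9 = 1496.905 T
T = 123396.1 / 1496.905 = 82.43 °C

T_f = 82.4 °C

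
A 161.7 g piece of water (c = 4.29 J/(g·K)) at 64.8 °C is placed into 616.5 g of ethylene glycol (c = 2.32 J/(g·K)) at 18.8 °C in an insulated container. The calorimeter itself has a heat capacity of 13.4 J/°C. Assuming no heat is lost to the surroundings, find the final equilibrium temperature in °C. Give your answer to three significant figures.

T_f = 33.7 °C

Heat lost by water = heat gained by ethylene glycol + calorimeter.
(161.7)(4.29)(64.8 − T) = [(616.5)(2.32) + 13.4](T − 18.8)
693.693 (64.8 − T) = 1443.68 (T − 18.8)
44951 − 693.693 T = 1443.68 T − 27141
72092 = 2137.373 T
T = 33.73 °C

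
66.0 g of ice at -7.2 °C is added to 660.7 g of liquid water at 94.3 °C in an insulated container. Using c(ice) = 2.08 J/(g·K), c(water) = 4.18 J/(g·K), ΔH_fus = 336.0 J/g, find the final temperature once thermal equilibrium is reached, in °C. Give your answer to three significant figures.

Heat to bring ice to 0 °C and melt it: q₁ = 66.0×2.08×7.2 + 66.0×336.0 = 23164 J
Heat the water can supply cooling to 0 °C: 660.7×4.18×94.3 = 260431 J > q₁, so all ice melts.
Energy balance: 660.7×4.18×(94.3 − T) = 23164 + 66.0×4.18×(T − 0)
2761.726(94.3 − T) = 23164 + 275.88 T
260431 − 23164 = 3037.606 T
T = 237267 / 3037.606 = 78.11 °C

T_f = 78.1 °C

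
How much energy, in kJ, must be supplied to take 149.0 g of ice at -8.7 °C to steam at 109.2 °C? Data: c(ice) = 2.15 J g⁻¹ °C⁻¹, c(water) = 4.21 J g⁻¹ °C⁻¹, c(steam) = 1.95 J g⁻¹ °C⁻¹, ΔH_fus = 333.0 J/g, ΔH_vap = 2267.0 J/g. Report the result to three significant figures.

q1 (heat ice -8.7→0.0 °C): 149.0 × 2.15 × 8.7 = 2787 J
q2 (melt at 0 °C): 149.0 × 333.0 = 49617 J
q3 (heat water 0.0→100.0 °C): 149.0 × 4.21 × 100.0 = 62729 J
q4 (vaporize at 100 °C): 149.0 × 2267.0 = 337783 J
q5 (heat steam 100.0→109.2 °C): 149.0 × 1.95 × 9.2 = 2673 J
Total: 2787 + 49617 + 62729 + 337783 + 2673 = 455589 J = 456 kJ

q = 456 kJ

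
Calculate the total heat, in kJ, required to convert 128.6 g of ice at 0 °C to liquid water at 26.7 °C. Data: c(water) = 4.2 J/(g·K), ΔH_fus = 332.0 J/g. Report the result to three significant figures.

q1 (melt at 0 °C): 128.6 × 332.0 = 42695 J
q2 (heat water 0.0→26.7 °C): 128.6 × 4.2 × 26.7 = 14421 J
Total: 42695 + 14421 = 57116 J = 57.1 kJ

q = 57.1 kJ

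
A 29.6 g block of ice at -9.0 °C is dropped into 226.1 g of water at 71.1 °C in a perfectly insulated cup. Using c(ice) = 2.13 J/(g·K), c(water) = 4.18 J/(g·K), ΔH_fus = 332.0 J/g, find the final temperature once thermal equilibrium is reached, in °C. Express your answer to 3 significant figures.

T_f = 53.1 °C

Heat to bring ice to 0 °C and melt it: q₁ = 29.6×2.13×9.0 + 29.6×332.0 = 10395 J
Heat the water can supply cooling to 0 °C: 226.1×4.18×71.1 = 67196.5 J > q₁, so all ice melts.
Energy balance: 226.1×4.18×(71.1 − T) = 10395 + 29.6×4.18×(T − 0)
945.098(71.1 − T) = 10395 + 123.728 T
67196.5 − 10395 = 1068.826 T
T = 56801.5 / 1068.826 = 53.14 °C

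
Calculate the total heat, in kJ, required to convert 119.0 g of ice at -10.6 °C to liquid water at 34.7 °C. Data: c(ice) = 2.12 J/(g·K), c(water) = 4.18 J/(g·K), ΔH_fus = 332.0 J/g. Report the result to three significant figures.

q = 59.4 kJ

q1 (heat ice -10.6→0.0 °C): 119.0 × 2.12 × 10.6 = 2674 J
q2 (melt at 0 °C): 119.0 × 332.0 = 39508 J
q3 (heat water 0.0→34.7 °C): 119.0 × 4.18 × 34.7 = 17260 J
Total: 2674 + 39508 + 17260 = 59442 J = 59.4 kJ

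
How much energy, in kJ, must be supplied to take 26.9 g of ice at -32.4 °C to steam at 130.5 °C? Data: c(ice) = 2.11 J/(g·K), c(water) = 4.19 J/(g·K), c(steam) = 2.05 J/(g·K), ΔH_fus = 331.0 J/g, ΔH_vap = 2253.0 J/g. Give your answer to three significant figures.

q1 (heat ice -32.4→0.0 °C): 26.9 × 2.11 × 32.4 = 1839 J
q2 (melt at 0 °C): 26.9 × 331.0 = 8904 J
q3 (heat water 0.0→100.0 °C): 26.9 × 4.19 × 100.0 = 11271 J
q4 (vaporize at 100 °C): 26.9 × 2253.0 = 60606 J
q5 (heat steam 100.0→130.5 °C): 26.9 × 2.05 × 30.5 = 1682 J
Total: 1839 + 8904 + 11271 + 60606 + 1682 = 84302 J = 84.3 kJ

q = 84.3 kJ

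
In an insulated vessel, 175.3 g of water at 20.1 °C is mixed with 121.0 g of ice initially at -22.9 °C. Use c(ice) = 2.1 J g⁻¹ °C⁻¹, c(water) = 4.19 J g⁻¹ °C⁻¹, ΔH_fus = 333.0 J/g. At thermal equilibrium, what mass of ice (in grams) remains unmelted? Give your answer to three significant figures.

Heat to warm all ice to 0 °C: 121.0×2.1×22.9 = 5818.9 J
Heat released by water cooling to 0 °C: 175.3×4.19×20.1 = 14764 J
14764 J < 5818.9 + 121.0×333.0 = 46111.9 J, so not all ice melts; final T = 0 °C.
Heat left for melting: 14764 − 5818.9 = 8945.1 J
Mass melted = 8945.1 / 333.0 = 26.86 g
Ice remaining = 121.0 − 26.86 = 94.14 g

m_ice remaining = 94.1 g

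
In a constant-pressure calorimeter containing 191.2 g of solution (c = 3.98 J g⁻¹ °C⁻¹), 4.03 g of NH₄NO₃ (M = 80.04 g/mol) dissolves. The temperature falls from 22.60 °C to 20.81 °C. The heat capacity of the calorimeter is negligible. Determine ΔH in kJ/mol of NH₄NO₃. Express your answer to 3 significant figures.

ΔH = 27.1 kJ/mol

|ΔT| = |20.81 − 22.60| = 1.79 °C
|q_surr| = (191.2 × 3.98) × 1.79 = 760.976 × 1.79 = 1362 J
n(NH₄NO₃) = 4.03 / 80.04 = 0.05035 mol
Temperature fell, so q_rxn = +|q_surr| = 1.362 kJ
ΔH = q_rxn / n = 27.05 kJ/mol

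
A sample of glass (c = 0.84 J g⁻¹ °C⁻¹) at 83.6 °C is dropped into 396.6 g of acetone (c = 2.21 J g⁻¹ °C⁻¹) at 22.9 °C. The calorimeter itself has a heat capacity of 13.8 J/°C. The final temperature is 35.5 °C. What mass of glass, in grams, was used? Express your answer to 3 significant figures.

m = 278 g

q_gained = (396.6 × 2.21 + 13.8) × (35.5 − 22.9) = 11220 J
q_lost = m × 0.84 × (83.6 − 35.5) = 40.404 m
m = 11220 / 40.404 = 278 g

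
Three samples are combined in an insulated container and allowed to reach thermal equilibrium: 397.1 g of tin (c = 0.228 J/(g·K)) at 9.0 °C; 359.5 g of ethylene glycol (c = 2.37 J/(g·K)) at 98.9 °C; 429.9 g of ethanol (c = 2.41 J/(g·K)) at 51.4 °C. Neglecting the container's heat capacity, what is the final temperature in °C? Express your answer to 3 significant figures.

Σ mᵢcᵢ(T − Tᵢ) = 0  ⇒  T = Σ mᵢcᵢTᵢ / Σ mᵢcᵢ
Σ mᵢcᵢ = 397.1×0.228 + 359.5×2.37 + 429.9×2.41 = 1978.6128
Σ mᵢcᵢTᵢ = 90.5388×9.0 + 852.015×98.9 + 1036.059×51.4 = 138330
T = 138330 / 1978.6128 = 69.91 °C

T_f = 69.9 °C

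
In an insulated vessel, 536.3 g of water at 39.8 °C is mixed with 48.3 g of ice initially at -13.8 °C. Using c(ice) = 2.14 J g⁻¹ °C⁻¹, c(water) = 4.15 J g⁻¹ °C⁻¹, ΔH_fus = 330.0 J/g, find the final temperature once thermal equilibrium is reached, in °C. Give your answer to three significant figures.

T_f = 29.4 °C

Heat to bring ice to 0 °C and melt it: q₁ = 48.3×2.14×13.8 + 48.3×330.0 = 17365 J
Heat the water can supply cooling to 0 °C: 536.3×4.15×39.8 = 88580.7 J > q₁, so all ice melts.
Energy balance: 536.3×4.15×(39.8 − T) = 17365 + 48.3×4.15×(T − 0)
2225.645(39.8 − T) = 17365 + 200.445 T
88580.7 − 17365 = 2426.090 T
T = 71215.7 / 2426.090 = 29.35 °C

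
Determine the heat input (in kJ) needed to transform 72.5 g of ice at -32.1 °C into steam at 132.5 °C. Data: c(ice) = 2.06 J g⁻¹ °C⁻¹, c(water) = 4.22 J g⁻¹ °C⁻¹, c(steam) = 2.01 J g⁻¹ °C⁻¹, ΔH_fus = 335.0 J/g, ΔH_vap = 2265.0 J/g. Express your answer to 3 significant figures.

q1 (heat ice -32.1→0.0 °C): 72.5 × 2.06 × 32.1 = 4794 J
q2 (melt at 0 °C): 72.5 × 335.0 = 24288 J
q3 (heat water 0.0→100.0 °C): 72.5 × 4.22 × 100.0 = 30595 J
q4 (vaporize at 100 °C): 72.5 × 2265.0 = 164213 J
q5 (heat steam 100.0→132.5 °C): 72.5 × 2.01 × 32.5 = 4736 J
Total: 4794 + 24288 + 30595 + 164213 + 4736 = 228626 J = 229 kJ

q = 229 kJ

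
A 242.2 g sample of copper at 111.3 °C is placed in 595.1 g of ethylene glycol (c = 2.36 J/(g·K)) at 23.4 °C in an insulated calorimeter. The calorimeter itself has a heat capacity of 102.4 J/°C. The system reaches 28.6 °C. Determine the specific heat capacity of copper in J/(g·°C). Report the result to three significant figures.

c = 0.391 J/(g·°C)

q_gained = (595.1 × 2.36 + 102.4) × (28.6 − 23.4) = 7836 J
q_lost = 242.2 × c × (111.3 − 28.6) = 20029.94 c
Set equal: c = 7836 / 20029.94 = 0.391 J/(g·°C)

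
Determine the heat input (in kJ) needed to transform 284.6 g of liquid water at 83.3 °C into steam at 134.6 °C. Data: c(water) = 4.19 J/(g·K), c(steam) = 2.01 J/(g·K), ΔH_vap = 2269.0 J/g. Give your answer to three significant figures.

q = 685 kJ

q1 (heat water 83.3→100.0 °C): 284.6 × 4.19 × 16.7 = 19914 J
q2 (vaporize at 100 °C): 284.6 × 2269.0 = 645757 J
q3 (heat steam 100.0→134.6 °C): 284.6 × 2.01 × 34.6 = 19793 J
Total: 19914 + 645757 + 19793 = 685464 J = 685 kJ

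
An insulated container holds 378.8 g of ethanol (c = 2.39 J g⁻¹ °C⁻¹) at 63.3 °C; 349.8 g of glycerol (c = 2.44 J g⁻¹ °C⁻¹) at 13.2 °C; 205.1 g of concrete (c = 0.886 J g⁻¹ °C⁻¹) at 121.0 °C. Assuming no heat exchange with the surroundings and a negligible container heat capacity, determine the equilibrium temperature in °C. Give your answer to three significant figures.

T_f = 46.7 °C

Σ mᵢcᵢ(T − Tᵢ) = 0  ⇒  T = Σ mᵢcᵢTᵢ / Σ mᵢcᵢ
Σ mᵢcᵢ = 378.8×2.39 + 349.8×2.44 + 205.1×0.886 = 1940.5626
Σ mᵢcᵢTᵢ = 905.332×63.3 + 853.512×13.2 + 181.7186×121.0 = 90562
T = 90562 / 1940.5626 = 46.67 °C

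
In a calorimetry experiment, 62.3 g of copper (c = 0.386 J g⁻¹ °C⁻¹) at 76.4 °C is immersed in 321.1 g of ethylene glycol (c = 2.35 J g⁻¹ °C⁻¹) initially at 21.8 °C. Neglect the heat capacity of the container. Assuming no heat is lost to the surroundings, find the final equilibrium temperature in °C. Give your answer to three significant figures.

T_f = 23.5 °C

Heat lost by copper = heat gained by ethylene glycol.
(62.3)(0.386)(76.4 − T) = (321.1)(2.35)(T − 21.8)
24.0478 (76.4 − T) = 754.585 (T − 21.8)
1837.3 − 24.0478 T = 754.585 T − 16450
18287.3 = 778.6328 T
T = 23.49 °C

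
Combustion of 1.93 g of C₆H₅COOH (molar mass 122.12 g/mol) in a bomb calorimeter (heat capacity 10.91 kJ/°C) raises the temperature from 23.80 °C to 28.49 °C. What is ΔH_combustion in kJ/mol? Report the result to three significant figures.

ΔT = 28.49 − 23.80 = 4.69 °C
q_cal = C_cal × ΔT = 10.91 × 4.69 = 51.1679 kJ
n = 1.93 / 122.12 = 0.01580 mol
q_rxn = −q_cal = -51.1679 kJ
ΔH = -51.1679 / 0.01580 = -3238 kJ/mol

ΔH = -3240 kJ/mol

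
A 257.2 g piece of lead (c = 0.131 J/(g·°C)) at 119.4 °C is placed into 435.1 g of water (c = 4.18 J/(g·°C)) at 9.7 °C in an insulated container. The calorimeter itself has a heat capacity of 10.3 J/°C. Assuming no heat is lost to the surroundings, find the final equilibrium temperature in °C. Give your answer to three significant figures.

Heat lost by lead = heat gained by water + calorimeter.
(257.2)(0.131)(119.4 − T) = [(435.1)(4.18) + 10.3](T − 9.7)
33.6932 (119.4 − T) = 1829.018 (T − 9.7)
4023.0 − 33.6932 T = 1829.018 T − 17741
21764.0 = 1862.7112 T
T = 11.68 °C

T_f = 11.7 °C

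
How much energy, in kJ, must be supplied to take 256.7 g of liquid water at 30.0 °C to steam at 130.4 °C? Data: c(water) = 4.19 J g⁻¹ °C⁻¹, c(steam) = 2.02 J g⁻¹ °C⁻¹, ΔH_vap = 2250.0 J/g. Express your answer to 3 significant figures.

q1 (heat water 30.0→100.0 °C): 256.7 × 4.19 × 70.0 = 75290 J
q2 (vaporize at 100 °C): 256.7 × 2250.0 = 577575 J
q3 (heat steam 100.0→130.4 °C): 256.7 × 2.02 × 30.4 = 15763 J
Total: 75290 + 577575 + 15763 = 668628 J = 669 kJ

q = 669 kJ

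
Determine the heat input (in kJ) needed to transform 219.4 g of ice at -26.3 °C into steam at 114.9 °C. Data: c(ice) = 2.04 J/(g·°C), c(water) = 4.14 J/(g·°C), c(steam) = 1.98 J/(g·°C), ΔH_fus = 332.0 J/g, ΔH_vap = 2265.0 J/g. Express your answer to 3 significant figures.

q = 679 kJ

q1 (heat ice -26.3→0.0 °C): 219.4 × 2.04 × 26.3 = 11771 J
q2 (melt at 0 °C): 219.4 × 332.0 = 72841 J
q3 (heat water 0.0→100.0 °C): 219.4 × 4.14 × 100.0 = 90832 J
q4 (vaporize at 100 °C): 219.4 × 2265.0 = 496941 J
q5 (heat steam 100.0→114.9 °C): 219.4 × 1.98 × 14.9 = 6473 J
Total: 11771 + 72841 + 90832 + 496941 + 6473 = 678858 J = 679 kJ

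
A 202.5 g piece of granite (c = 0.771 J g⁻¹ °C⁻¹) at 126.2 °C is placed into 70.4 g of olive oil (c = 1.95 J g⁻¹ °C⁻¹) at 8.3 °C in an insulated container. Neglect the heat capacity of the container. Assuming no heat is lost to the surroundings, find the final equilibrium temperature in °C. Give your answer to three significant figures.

T_f = 71.0 °C

Heat lost by granite = heat gained by olive oil.
(202.5)(0.771)(126.2 − T) = (70.4)(1.95)(T − 8.3)
156.1275 (126.2 − T) = 137.28 (T − 8.3)
19703 − 156.1275 T = 137.28 T − 1139.4
20842.4 = 293.4075 T
T = 71.04 °C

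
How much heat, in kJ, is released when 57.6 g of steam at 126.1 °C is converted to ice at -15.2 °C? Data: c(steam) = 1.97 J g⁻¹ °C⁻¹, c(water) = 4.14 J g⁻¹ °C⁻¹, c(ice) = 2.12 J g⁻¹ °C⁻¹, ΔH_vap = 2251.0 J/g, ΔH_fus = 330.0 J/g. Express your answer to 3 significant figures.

q1 (cool steam 126.1→100 °C): 57.6 × 1.97 × 26.1 = 2962 J
q2 (condense at 100 °C): 57.6 × 2251.0 = 129658 J
q3 (cool water 100→0 °C): 57.6 × 4.14 × 100.0 = 23846 J
q4 (freeze at 0 °C): 57.6 × 330.0 = 19008 J
q5 (cool ice 0→-15.2 °C): 57.6 × 2.12 × 15.2 = 1856 J
Total: 2962 + 129658 + 23846 + 19008 + 1856 = 177330 J = 177 kJ

q = 177 kJ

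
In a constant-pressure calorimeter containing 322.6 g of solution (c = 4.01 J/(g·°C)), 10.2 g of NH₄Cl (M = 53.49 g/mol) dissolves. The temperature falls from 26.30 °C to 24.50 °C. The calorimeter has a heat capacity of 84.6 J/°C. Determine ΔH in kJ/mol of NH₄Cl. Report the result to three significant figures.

ΔH = 13.0 kJ/mol

|ΔT| = |24.50 − 26.30| = 1.80 °C
|q_surr| = (322.6 × 4.01 + 84.6) × 1.80 = 1378.226 × 1.80 = 2481 J
n(NH₄Cl) = 10.2 / 53.49 = 0.1907 mol
Temperature fell, so q_rxn = +|q_surr| = 2.481 kJ
ΔH = q_rxn / n = 13.01 kJ/mol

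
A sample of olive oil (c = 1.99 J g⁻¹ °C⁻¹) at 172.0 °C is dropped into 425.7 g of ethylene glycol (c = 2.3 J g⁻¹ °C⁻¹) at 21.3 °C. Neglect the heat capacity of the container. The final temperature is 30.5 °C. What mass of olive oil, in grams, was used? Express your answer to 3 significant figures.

m = 32.0 g

q_gained = (425.7 × 2.3) × (30.5 − 21.3) = 9008 J
q_lost = m × 1.99 × (172.0 − 30.5) = 281.585 m
m = 9008 / 281.585 = 32.0 g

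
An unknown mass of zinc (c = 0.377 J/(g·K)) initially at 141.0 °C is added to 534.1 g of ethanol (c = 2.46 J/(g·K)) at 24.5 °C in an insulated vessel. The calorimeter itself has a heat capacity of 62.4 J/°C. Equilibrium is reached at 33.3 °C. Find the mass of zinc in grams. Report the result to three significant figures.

q_gained = (534.1 × 2.46 + 62.4) × (33.3 − 24.5) = 12110 J
q_lost = m × 0.377 × (141.0 − 33.3) = 40.6029 m
m = 12110 / 40.6029 = 298 g

m = 298 g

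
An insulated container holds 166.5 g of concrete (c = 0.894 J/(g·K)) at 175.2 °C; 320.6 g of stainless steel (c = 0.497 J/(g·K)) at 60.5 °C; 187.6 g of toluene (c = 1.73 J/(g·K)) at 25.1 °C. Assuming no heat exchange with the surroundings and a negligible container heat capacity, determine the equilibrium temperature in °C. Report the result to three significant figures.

T_f = 69.3 °C

Σ mᵢcᵢ(T − Tᵢ) = 0  ⇒  T = Σ mᵢcᵢTᵢ / Σ mᵢcᵢ
Σ mᵢcᵢ = 166.5×0.894 + 320.6×0.497 + 187.6×1.73 = 632.7372
Σ mᵢcᵢTᵢ = 148.851×175.2 + 159.3382×60.5 + 324.548×25.1 = 43865
T = 43865 / 632.7372 = 69.33 °C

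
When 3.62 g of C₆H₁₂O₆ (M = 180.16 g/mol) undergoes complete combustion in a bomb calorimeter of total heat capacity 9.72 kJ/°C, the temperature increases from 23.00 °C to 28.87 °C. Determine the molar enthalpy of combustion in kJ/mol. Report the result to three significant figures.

ΔH = -2840 kJ/mol

ΔT = 28.87 − 23.00 = 5.87 °C
q_cal = C_cal × ΔT = 9.72 × 5.87 = 57.0564 kJ
n = 3.62 / 180.16 = 0.02009 mol
q_rxn = −q_cal = -57.0564 kJ
ΔH = -57.0564 / 0.02009 = -2840 kJ/mol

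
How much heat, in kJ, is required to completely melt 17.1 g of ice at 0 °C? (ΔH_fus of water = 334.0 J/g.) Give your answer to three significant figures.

q = m × ΔH_fus = 17.1 × 334.0 = 5711 J = 5.71 kJ

q = 5.71 kJ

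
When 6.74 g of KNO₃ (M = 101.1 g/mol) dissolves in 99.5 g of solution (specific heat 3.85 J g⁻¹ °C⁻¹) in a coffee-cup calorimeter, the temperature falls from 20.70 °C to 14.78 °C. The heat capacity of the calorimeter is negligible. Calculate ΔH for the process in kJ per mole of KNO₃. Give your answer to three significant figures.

ΔH = 34.0 kJ/mol

|ΔT| = |14.78 − 20.70| = 5.92 °C
|q_surr| = (99.5 × 3.85) × 5.92 = 383.075 × 5.92 = 2268 J
n(KNO₃) = 6.74 / 101.1 = 0.06667 mol
Temperature fell, so q_rxn = +|q_surr| = 2.268 kJ
ΔH = q_rxn / n = 34.02 kJ/mol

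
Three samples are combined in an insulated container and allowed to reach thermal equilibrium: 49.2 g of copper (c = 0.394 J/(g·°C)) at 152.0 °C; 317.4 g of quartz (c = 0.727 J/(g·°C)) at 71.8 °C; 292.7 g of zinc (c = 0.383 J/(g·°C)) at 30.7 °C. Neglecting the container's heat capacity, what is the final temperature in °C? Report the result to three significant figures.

T_f = 63.4 °C

Σ mᵢcᵢ(T − Tᵢ) = 0  ⇒  T = Σ mᵢcᵢTᵢ / Σ mᵢcᵢ
Σ mᵢcᵢ = 49.2×0.394 + 317.4×0.727 + 292.7×0.383 = 362.2387
Σ mᵢcᵢTᵢ = 19.3848×152.0 + 230.7498×71.8 + 112.1041×30.7 = 22956
T = 22956 / 362.2387 = 63.37 °C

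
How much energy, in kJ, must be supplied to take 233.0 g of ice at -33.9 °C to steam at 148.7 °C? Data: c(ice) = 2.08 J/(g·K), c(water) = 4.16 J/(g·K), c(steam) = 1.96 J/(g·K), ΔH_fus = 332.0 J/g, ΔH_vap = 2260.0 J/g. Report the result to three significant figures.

q1 (heat ice -33.9→0.0 °C): 233.0 × 2.08 × 33.9 = 16429 J
q2 (melt at 0 °C): 233.0 × 332.0 = 77356 J
q3 (heat water 0.0→100.0 °C): 233.0 × 4.16 × 100.0 = 96928 J
q4 (vaporize at 100 °C): 233.0 × 2260.0 = 526580 J
q5 (heat steam 100.0→148.7 °C): 233.0 × 1.96 × 48.7 = 22240 J
Total: 16429 + 77356 + 96928 + 526580 + 22240 = 739533 J = 740 kJ

q = 740 kJ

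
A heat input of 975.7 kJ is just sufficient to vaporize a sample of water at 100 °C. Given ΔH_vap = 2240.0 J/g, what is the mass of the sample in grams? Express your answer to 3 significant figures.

m = 436 g

m = q / ΔH_vap = 975700 J / 2240.0 J/g = 436 g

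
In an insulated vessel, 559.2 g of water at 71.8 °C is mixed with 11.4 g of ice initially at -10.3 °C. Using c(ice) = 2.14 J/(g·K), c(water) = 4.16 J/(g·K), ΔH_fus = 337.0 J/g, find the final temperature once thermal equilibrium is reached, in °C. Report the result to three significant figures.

Heat to bring ice to 0 °C and melt it: q₁ = 11.4×2.14×10.3 + 11.4×337.0 = 4093.1 J
Heat the water can supply cooling to 0 °C: 559.2×4.16×71.8 = 167026 J > q₁, so all ice melts.
Energy balance: 559.2×4.16×(71.8 − T) = 4093.1 + 11.4×4.16×(T − 0)
2326.272(71.8 − T) = 4093.1 + 47.424 T
167026 − 4093.1 = 2373.696 T
T = 162932.9 / 2373.696 = 68.64 °C

T_f = 68.6 °C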